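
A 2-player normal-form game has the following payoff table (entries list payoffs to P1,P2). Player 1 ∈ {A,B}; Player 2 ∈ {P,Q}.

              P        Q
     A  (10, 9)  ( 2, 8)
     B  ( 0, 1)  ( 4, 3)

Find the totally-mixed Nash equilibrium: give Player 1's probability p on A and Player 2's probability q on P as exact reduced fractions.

(p,q) = (2/3, 1/6)

P1 indiff ⇒ q·10+(1-q)·2 = q·0+(1-q)·4 ⇒ q(10) = (1-q)(2) ⇒ q = 1/6
P2 indiff ⇒ p·9+(1-p)·1 = p·8+(1-p)·3 ⇒ p(1) = (1-p)(2) ⇒ p = 2/3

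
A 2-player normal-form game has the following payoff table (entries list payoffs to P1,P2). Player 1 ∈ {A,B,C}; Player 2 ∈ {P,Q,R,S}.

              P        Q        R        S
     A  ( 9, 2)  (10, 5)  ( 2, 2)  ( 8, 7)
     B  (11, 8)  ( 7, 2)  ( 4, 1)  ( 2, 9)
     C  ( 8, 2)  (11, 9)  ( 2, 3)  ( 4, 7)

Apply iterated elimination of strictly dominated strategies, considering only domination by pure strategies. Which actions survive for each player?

IESDS → P1:{A,C} P2:{Q,S}

P2 drop P (S beats it: A:7>2 B:9>8 C:7>2)
P2 drop R (Q beats it: A:5>2 B:2>1 C:9>3)
P1 drop B (A beats it: Q:10>7 S:8>2)
P1→{A,C} P2→{Q,S}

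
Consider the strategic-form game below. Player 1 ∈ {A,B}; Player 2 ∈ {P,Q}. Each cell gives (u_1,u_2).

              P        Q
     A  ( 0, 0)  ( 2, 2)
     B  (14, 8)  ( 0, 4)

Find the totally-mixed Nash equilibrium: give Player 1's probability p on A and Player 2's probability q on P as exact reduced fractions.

P1 indiff ⇒ q·0+(1-q)·2 = q·14+(1-q)·0 ⇒ q(-14) = (1-q)(-2) ⇒ q = 1/8
P2 indiff ⇒ p·0+(1-p)·8 = p·2+(1-p)·4 ⇒ p(-2) = (1-p)(-4) ⇒ p = 2/3

p=2/3, q=1/8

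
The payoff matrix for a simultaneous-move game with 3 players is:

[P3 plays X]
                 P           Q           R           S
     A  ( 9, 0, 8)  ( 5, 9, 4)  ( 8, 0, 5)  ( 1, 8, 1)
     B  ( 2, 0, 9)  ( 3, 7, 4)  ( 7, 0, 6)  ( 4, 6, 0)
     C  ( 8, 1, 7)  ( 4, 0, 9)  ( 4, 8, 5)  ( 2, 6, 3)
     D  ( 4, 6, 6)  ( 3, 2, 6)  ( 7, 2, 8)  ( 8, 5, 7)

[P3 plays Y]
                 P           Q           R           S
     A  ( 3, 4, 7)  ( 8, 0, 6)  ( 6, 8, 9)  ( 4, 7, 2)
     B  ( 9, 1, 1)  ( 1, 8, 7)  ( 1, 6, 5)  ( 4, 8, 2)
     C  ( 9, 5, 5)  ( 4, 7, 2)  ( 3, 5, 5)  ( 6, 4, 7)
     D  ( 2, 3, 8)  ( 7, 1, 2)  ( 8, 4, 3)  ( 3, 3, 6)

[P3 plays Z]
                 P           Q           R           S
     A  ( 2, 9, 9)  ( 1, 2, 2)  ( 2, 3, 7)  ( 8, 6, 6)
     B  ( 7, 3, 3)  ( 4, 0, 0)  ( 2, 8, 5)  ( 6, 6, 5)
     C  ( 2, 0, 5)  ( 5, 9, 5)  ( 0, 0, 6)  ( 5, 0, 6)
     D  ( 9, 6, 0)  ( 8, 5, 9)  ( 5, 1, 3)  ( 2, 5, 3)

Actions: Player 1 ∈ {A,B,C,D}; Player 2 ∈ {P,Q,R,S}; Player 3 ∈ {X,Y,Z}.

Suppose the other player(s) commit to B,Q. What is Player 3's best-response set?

argmax u_3 = {Y}

u_3(X vs B,Q) = 4
u_3(Y vs B,Q) = 7
u_3(Z vs B,Q) = 0
max payoff 7 at {Y}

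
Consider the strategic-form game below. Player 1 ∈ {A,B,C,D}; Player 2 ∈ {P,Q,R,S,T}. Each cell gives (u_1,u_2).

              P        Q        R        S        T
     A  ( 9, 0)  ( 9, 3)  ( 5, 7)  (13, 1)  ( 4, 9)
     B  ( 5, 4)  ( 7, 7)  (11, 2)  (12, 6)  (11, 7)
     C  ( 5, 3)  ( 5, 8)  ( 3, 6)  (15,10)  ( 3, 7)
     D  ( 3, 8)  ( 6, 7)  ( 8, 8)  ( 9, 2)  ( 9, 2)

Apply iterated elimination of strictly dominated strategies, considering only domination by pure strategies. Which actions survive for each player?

Survivors P1:{A,B,C} P2:{Q,S,T}

P1 drop D (B beats it: P:5>3 Q:7>6 R:11>8 S:12>9 T:11>9)
P2 drop P (Q beats it: A:3>0 B:7>4 C:8>3)
P2 drop R (T beats it: A:9>7 B:7>2 C:7>6)
P1→{A,B,C} P2→{Q,S,T}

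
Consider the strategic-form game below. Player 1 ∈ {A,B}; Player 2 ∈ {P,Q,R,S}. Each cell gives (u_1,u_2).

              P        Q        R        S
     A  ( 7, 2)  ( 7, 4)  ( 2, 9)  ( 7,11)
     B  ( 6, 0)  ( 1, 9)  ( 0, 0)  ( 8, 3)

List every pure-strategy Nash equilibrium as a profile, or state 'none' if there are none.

(A,P): not NE [P2→S gives 11>2]
(A,Q): not NE [P2→S gives 11>4]
(A,R): not NE [P2→S gives 11>9]
(A,S): not NE [P1→B gives 8>7]
(B,P): not NE [P1→A gives 7>6; P2→Q gives 9>0]
(B,Q): not NE [P1→A gives 7>1]
(B,R): not NE [P1→A gives 2>0; P2→Q gives 9>0]
(B,S): not NE [P2→Q gives 9>3]

PSNE: ∅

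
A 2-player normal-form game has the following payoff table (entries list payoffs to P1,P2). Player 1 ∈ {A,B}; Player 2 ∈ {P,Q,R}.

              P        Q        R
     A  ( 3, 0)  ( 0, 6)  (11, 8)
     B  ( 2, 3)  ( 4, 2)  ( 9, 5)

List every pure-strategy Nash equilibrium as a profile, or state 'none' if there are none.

(A,P): not NE [P2→R gives 8>0]
(A,Q): not NE [P1→B gives 4>0; P2→R gives 8>6]
(A,R): NE
(B,P): not NE [P1→A gives 3>2; P2→R gives 5>3]
(B,Q): not NE [P2→R gives 5>2]
(B,R): not NE [P1→A gives 11>9]

NE set: (A,R)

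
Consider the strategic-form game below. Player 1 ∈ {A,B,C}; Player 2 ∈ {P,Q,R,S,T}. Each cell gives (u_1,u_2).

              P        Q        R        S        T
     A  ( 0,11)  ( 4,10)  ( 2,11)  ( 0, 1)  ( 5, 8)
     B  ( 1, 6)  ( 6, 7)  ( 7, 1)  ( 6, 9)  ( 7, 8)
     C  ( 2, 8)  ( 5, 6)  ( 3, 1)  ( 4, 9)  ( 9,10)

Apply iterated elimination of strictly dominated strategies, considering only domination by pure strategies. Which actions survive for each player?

Survivors P1:{B,C} P2:{S,T}

P1 drop A (B beats it: P:1>0 Q:6>4 R:7>2 S:6>0 T:7>5)
P2 drop P (S beats it: B:9>6 C:9>8)
P2 drop Q (S beats it: B:9>7 C:9>6)
P2 drop R (S beats it: B:9>1 C:9>1)
P1→{B,C} P2→{S,T}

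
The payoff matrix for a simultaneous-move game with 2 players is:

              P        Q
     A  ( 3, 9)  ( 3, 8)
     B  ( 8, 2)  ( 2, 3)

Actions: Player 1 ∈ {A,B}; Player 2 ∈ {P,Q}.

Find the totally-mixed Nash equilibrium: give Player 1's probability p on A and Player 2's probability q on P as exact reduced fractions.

(p,q) = (1/2, 1/6)

P1 indiff ⇒ q·3+(1-q)·3 = q·8+(1-q)·2 ⇒ q(-5) = (1-q)(-1) ⇒ q = 1/6
P2 indiff ⇒ p·9+(1-p)·2 = p·8+(1-p)·3 ⇒ p(1) = (1-p)(1) ⇒ p = 1/2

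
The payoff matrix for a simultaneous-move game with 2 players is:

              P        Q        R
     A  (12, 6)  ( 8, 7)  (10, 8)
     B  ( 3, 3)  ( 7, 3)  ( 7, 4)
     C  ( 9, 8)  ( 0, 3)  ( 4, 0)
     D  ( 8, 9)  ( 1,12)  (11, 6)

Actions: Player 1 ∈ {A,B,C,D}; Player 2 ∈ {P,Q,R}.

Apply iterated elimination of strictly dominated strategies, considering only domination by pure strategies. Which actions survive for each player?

P1 drop B (A beats it: P:12>3 Q:8>7 R:10>7)
P1 drop C (A beats it: P:12>9 Q:8>0 R:10>4)
P2 drop P (Q beats it: A:7>6 D:12>9)
P1→{A,D} P2→{Q,R}

Survivors P1:{A,D} P2:{Q,R}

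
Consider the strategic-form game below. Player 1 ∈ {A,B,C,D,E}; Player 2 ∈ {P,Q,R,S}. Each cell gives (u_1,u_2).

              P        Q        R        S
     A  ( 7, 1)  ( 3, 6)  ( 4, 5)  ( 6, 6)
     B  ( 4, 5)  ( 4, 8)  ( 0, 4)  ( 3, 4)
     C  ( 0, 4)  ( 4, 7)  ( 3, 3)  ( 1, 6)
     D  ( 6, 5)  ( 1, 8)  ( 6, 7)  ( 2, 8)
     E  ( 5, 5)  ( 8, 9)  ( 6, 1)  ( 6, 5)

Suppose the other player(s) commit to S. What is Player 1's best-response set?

u_1(A vs S) = 6
u_1(B vs S) = 3
u_1(C vs S) = 1
u_1(D vs S) = 2
u_1(E vs S) = 6
max payoff 6 at {A,E}

P1 best: {A,E}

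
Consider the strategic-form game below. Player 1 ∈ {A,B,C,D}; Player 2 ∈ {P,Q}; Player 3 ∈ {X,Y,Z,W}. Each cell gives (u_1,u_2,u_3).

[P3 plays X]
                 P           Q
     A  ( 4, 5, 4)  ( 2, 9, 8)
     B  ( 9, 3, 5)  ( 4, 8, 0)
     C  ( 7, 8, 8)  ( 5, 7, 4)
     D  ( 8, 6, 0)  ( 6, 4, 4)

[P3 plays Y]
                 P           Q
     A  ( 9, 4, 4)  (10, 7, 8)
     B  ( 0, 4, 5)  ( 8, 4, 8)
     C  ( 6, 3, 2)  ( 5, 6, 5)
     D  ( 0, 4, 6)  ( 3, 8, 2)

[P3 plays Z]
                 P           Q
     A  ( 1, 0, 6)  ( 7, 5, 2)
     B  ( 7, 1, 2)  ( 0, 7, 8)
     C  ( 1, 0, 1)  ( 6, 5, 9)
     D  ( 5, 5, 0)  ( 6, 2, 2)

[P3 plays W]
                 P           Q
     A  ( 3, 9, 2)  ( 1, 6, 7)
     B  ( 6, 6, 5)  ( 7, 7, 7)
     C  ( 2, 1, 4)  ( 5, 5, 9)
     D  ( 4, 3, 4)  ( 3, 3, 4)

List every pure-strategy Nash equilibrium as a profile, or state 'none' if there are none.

PSNE = {(A,Q,Y)}

(A,P,X): not NE [P1→B gives 9>4; P2→Q gives 9>5; P3→Z gives 6>4]
(A,P,Y): not NE [P2→Q gives 7>4; P3→Z gives 6>4]
(A,P,Z): not NE [P1→B gives 7>1; P2→Q gives 5>0]
(A,P,W): not NE [P1→B gives 6>3; P3→Z gives 6>2]
(A,Q,X): not NE [P1→D gives 6>2]
(A,Q,Y): NE
(A,Q,Z): not NE [P3→Y gives 8>2]
(A,Q,W): not NE [P1→B gives 7>1; P2→P gives 9>6; P3→Y gives 8>7]
(B,P,X): not NE [P2→Q gives 8>3]
(B,P,Y): not NE [P1→A gives 9>0]
(B,P,Z): not NE [P2→Q gives 7>1; P3→W gives 5>2]
(B,P,W): not NE [P2→Q gives 7>6]
(B,Q,X): not NE [P1→D gives 6>4; P3→Z gives 8>0]
(B,Q,Y): not NE [P1→A gives 10>8]
(B,Q,Z): not NE [P1→A gives 7>0]
(B,Q,W): not NE [P3→Z gives 8>7]
(C,P,X): not NE [P1→B gives 9>7]
(C,P,Y): not NE [P1→A gives 9>6; P2→Q gives 6>3; P3→X gives 8>2]
(C,P,Z): not NE [P1→B gives 7>1; P2→Q gives 5>0; P3→X gives 8>1]
(C,P,W): not NE [P1→B gives 6>2; P2→Q gives 5>1; P3→X gives 8>4]
(C,Q,X): not NE [P1→D gives 6>5; P2→P gives 8>7; P3→W gives 9>4]
(C,Q,Y): not NE [P1→A gives 10>5; P3→W gives 9>5]
(C,Q,Z): not NE [P1→A gives 7>6]
(C,Q,W): not NE [P1→B gives 7>5]
(D,P,X): not NE [P1→B gives 9>8; P3→Y gives 6>0]
(D,P,Y): not NE [P1→A gives 9>0; P2→Q gives 8>4]
(D,P,Z): not NE [P1→B gives 7>5; P3→Y gives 6>0]
(D,P,W): not NE [P1→B gives 6>4; P3→Y gives 6>4]
(D,Q,X): not NE [P2→P gives 6>4]
(D,Q,Y): not NE [P1→A gives 10>3; P3→W gives 4>2]
(D,Q,Z): not NE [P1→A gives 7>6; P2→P gives 5>2; P3→W gives 4>2]
(D,Q,W): not NE [P1→B gives 7>3]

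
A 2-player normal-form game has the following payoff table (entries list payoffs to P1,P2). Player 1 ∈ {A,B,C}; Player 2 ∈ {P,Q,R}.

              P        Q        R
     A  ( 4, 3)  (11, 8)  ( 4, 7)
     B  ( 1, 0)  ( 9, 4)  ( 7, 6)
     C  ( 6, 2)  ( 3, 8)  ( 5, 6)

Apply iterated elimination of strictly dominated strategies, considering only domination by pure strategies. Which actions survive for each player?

P2 drop P (Q beats it: A:8>3 B:4>0 C:8>2)
P1 drop C (B beats it: Q:9>3 R:7>5)
P1→{A,B} P2→{Q,R}

Survivors P1:{A,B} P2:{Q,R}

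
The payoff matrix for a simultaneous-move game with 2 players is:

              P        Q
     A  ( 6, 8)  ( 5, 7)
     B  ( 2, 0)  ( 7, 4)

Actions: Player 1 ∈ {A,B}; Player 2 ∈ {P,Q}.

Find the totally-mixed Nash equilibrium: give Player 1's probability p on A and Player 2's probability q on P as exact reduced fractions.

P1 indiff ⇒ q·6+(1-q)·5 = q·2+(1-q)·7 ⇒ q(4) = (1-q)(2) ⇒ q = 1/3
P2 indiff ⇒ p·8+(1-p)·0 = p·7+(1-p)·4 ⇒ p(1) = (1-p)(4) ⇒ p = 4/5

P1 mixes 4/5 on A; P2 mixes 1/3 on P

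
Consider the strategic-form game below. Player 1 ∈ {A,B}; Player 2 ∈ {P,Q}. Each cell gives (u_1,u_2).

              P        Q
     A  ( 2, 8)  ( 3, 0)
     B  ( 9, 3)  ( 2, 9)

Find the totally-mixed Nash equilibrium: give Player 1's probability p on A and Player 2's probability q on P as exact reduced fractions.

P1 indiff ⇒ q·2+(1-q)·3 = q·9+(1-q)·2 ⇒ q(-7) = (1-q)(-1) ⇒ q = 1/8
P2 indiff ⇒ p·8+(1-p)·3 = p·0+(1-p)·9 ⇒ p(8) = (1-p)(6) ⇒ p = 3/7

(p,q) = (3/7, 1/8)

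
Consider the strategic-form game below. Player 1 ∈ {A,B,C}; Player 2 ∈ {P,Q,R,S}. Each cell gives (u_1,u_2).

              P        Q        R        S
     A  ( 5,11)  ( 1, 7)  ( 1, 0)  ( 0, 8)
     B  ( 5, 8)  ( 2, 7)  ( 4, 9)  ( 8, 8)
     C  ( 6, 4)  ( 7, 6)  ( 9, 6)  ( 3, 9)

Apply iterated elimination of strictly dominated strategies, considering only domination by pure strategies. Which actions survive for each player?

IESDS → P1:{B,C} P2:{R,S}

P1 drop A (C beats it: P:6>5 Q:7>1 R:9>1 S:3>0)
P2 drop P (R beats it: B:9>8 C:6>4)
P2 drop Q (S beats it: B:8>7 C:9>6)
P1→{B,C} P2→{R,S}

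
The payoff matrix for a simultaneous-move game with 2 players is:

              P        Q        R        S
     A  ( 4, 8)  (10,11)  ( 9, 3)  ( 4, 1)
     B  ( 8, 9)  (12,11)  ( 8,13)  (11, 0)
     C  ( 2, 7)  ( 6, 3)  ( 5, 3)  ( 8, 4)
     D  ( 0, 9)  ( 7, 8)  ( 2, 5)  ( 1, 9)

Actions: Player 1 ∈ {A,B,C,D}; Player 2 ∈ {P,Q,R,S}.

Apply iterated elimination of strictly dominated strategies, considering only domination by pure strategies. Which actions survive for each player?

P1 drop C (B beats it: P:8>2 Q:12>6 R:8>5 S:11>8)
P1 drop D (A beats it: P:4>0 Q:10>7 R:9>2 S:4>1)
P2 drop P (Q beats it: A:11>8 B:11>9)
P2 drop S (Q beats it: A:11>1 B:11>0)
P1→{A,B} P2→{Q,R}

IESDS → P1:{A,B} P2:{Q,R}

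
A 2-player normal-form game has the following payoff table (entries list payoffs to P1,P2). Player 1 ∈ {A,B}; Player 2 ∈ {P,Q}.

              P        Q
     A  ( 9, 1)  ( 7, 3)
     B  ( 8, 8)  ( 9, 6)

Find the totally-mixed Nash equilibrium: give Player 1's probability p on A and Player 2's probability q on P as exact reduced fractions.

(p,q) = (1/2, 2/3)

P1 indiff ⇒ q·9+(1-q)·7 = q·8+(1-q)·9 ⇒ q(1) = (1-q)(2) ⇒ q = 2/3
P2 indiff ⇒ p·1+(1-p)·8 = p·3+(1-p)·6 ⇒ p(-2) = (1-p)(-2) ⇒ p = 1/2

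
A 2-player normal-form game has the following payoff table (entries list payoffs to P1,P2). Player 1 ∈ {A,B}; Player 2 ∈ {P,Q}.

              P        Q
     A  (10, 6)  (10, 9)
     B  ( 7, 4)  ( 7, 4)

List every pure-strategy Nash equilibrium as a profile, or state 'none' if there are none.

(A,P): not NE [P2→Q gives 9>6]
(A,Q): NE
(B,P): not NE [P1→A gives 10>7]
(B,Q): not NE [P1→A gives 10>7]

Nash profiles: (A,Q)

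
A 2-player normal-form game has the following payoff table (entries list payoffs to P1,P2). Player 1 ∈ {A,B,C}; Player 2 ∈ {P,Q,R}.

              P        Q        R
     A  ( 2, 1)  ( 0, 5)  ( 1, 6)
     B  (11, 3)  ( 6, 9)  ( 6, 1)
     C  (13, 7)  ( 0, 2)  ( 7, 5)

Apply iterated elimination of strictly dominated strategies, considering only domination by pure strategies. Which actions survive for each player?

P1 drop A (B beats it: P:11>2 Q:6>0 R:6>1)
P2 drop R (P beats it: B:3>1 C:7>5)
P1→{B,C} P2→{P,Q}

Survivors P1:{B,C} P2:{P,Q}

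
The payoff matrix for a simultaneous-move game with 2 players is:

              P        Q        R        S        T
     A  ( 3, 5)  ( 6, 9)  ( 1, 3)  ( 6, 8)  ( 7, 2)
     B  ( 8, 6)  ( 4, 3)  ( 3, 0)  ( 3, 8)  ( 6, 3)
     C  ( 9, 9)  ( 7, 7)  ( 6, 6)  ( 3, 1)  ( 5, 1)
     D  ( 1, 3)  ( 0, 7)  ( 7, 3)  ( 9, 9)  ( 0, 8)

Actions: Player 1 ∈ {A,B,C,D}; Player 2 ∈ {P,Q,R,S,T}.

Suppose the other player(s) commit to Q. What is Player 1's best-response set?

u_1(A vs Q) = 6
u_1(B vs Q) = 4
u_1(C vs Q) = 7
u_1(D vs Q) = 0
max payoff 7 at {C}

argmax u_1 = {C}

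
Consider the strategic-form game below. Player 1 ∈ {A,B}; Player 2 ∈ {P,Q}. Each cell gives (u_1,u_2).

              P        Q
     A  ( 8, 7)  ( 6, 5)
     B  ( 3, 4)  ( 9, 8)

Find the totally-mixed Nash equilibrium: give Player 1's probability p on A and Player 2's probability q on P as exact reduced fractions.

p=2/3, q=3/8

P1 indiff ⇒ q·8+(1-q)·6 = q·3+(1-q)·9 ⇒ q(5) = (1-q)(3) ⇒ q = 3/8
P2 indiff ⇒ p·7+(1-p)·4 = p·5+(1-p)·8 ⇒ p(2) = (1-p)(4) ⇒ p = 2/3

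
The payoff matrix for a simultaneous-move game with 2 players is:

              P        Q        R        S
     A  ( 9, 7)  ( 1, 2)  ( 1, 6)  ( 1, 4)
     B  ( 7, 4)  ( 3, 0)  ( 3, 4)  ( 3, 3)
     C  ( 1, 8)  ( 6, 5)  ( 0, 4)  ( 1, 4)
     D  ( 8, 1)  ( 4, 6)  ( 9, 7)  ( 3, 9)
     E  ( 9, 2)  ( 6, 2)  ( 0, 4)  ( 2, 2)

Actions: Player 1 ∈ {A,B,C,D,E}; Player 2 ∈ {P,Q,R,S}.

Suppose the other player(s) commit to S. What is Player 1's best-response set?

P1 best: {B,D}

u_1(A vs S) = 1
u_1(B vs S) = 3
u_1(C vs S) = 1
u_1(D vs S) = 3
u_1(E vs S) = 2
max payoff 3 at {B,D}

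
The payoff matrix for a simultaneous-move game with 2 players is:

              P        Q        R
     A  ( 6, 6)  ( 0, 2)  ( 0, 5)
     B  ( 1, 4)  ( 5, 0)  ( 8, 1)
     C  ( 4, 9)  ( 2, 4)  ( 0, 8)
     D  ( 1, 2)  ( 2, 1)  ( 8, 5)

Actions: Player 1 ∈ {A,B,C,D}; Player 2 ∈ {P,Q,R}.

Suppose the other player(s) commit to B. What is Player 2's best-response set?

BR_2 = {P}

u_2(P vs B) = 4
u_2(Q vs B) = 0
u_2(R vs B) = 1
max payoff 4 at {P}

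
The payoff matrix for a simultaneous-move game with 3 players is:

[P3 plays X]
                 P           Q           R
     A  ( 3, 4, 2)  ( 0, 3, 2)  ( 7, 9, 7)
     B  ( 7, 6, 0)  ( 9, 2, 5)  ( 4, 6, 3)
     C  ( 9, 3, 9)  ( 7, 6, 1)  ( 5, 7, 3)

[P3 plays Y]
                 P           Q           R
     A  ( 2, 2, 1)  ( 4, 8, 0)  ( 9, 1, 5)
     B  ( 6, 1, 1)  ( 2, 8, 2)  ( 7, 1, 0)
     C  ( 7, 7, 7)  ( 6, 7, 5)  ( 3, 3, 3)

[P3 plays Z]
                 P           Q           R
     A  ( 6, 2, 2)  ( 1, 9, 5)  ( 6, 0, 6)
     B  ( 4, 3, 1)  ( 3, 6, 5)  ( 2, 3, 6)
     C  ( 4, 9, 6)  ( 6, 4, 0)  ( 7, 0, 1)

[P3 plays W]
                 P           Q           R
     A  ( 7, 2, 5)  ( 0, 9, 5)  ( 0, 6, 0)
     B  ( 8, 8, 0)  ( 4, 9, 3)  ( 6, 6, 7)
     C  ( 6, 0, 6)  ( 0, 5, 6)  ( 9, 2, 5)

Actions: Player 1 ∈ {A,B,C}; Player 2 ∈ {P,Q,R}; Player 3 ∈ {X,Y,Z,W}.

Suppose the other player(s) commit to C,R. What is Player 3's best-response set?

P3 best: {W}

u_3(X vs C,R) = 3
u_3(Y vs C,R) = 3
u_3(Z vs C,R) = 1
u_3(W vs C,R) = 5
max payoff 5 at {W}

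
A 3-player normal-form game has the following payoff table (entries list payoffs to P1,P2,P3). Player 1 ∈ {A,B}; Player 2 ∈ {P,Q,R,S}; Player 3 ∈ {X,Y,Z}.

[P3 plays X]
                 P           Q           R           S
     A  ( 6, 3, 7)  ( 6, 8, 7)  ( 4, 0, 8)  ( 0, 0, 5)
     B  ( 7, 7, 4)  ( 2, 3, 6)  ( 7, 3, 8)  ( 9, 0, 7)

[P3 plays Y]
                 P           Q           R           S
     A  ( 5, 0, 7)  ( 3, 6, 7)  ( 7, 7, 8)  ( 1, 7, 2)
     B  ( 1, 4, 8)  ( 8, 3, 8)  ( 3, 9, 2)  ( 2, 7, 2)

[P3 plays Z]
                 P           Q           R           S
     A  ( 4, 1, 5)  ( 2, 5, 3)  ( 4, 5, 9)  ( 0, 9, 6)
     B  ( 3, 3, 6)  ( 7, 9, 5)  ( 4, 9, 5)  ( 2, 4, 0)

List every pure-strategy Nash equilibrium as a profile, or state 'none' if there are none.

(A,P,X): not NE [P1→B gives 7>6; P2→Q gives 8>3]
(A,P,Y): not NE [P2→S gives 7>0]
(A,P,Z): not NE [P2→S gives 9>1; P3→Y gives 7>5]
(A,Q,X): NE
(A,Q,Y): not NE [P1→B gives 8>3; P2→S gives 7>6]
(A,Q,Z): not NE [P1→B gives 7>2; P2→S gives 9>5; P3→Y gives 7>3]
(A,R,X): not NE [P1→B gives 7>4; P2→Q gives 8>0; P3→Z gives 9>8]
(A,R,Y): not NE [P3→Z gives 9>8]
(A,R,Z): not NE [P2→S gives 9>5]
(A,S,X): not NE [P1→B gives 9>0; P2→Q gives 8>0; P3→Z gives 6>5]
(A,S,Y): not NE [P1→B gives 2>1; P3→Z gives 6>2]
(A,S,Z): not NE [P1→B gives 2>0]
(B,P,X): not NE [P3→Y gives 8>4]
(B,P,Y): not NE [P1→A gives 5>1; P2→R gives 9>4]
(B,P,Z): not NE [P1→A gives 4>3; P2→R gives 9>3; P3→Y gives 8>6]
(B,Q,X): not NE [P1→A gives 6>2; P2→P gives 7>3; P3→Y gives 8>6]
(B,Q,Y): not NE [P2→R gives 9>3]
(B,Q,Z): not NE [P3→Y gives 8>5]
(B,R,X): not NE [P2→P gives 7>3]
(B,R,Y): not NE [P1→A gives 7>3; P3→X gives 8>2]
(B,R,Z): not NE [P3→X gives 8>5]
(B,S,X): not NE [P2→P gives 7>0]
(B,S,Y): not NE [P2→R gives 9>7; P3→X gives 7>2]
(B,S,Z): not NE [P2→R gives 9>4; P3→X gives 7>0]

PSNE = {(A,Q,X)}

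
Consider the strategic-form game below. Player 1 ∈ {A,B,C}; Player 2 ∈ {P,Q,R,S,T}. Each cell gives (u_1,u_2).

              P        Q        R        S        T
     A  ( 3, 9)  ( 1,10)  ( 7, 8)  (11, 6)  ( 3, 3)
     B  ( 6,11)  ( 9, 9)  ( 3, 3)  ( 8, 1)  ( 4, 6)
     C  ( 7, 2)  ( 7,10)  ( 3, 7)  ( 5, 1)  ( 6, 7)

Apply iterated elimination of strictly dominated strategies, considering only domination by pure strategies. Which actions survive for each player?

P2 drop R (Q beats it: A:10>8 B:9>3 C:10>7)
P2 drop S (P beats it: A:9>6 B:11>1 C:2>1)
P1 drop A (B beats it: P:6>3 Q:9>1 T:4>3)
P2 drop T (Q beats it: B:9>6 C:10>7)
P1→{B,C} P2→{P,Q}

IESDS → P1:{B,C} P2:{P,Q}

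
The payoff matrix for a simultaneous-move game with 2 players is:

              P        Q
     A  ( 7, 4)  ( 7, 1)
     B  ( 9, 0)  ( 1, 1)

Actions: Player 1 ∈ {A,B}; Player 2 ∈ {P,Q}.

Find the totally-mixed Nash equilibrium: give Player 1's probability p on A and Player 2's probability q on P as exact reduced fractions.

P1 mixes 1/4 on A; P2 mixes 3/4 on P

P1 indiff ⇒ q·7+(1-q)·7 = q·9+(1-q)·1 ⇒ q(-2) = (1-q)(-6) ⇒ q = 3/4
P2 indiff ⇒ p·4+(1-p)·0 = p·1+(1-p)·1 ⇒ p(3) = (1-p)(1) ⇒ p = 1/4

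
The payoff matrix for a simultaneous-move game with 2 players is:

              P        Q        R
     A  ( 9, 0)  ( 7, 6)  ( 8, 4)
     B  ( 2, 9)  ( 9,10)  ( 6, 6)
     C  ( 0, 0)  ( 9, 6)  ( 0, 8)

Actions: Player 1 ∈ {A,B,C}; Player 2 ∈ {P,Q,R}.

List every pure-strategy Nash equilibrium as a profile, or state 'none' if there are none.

PSNE = {(B,Q)}

(A,P): not NE [P2→Q gives 6>0]
(A,Q): not NE [P1→C gives 9>7]
(A,R): not NE [P2→Q gives 6>4]
(B,P): not NE [P1→A gives 9>2; P2→Q gives 10>9]
(B,Q): NE
(B,R): not NE [P1→A gives 8>6; P2→Q gives 10>6]
(C,P): not NE [P1→A gives 9>0; P2→R gives 8>0]
(C,Q): not NE [P2→R gives 8>6]
(C,R): not NE [P1→A gives 8>0]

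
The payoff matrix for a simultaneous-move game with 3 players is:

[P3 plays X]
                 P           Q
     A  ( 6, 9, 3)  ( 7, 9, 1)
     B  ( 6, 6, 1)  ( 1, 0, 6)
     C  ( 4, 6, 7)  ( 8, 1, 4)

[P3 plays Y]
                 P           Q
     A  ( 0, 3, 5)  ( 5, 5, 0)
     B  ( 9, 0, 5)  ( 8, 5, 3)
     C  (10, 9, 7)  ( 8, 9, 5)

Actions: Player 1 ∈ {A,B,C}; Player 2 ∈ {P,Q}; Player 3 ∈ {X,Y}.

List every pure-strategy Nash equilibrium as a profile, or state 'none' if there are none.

PSNE = {(C,P,Y), (C,Q,Y)}

(A,P,X): not NE [P3→Y gives 5>3]
(A,P,Y): not NE [P1→C gives 10>0; P2→Q gives 5>3]
(A,Q,X): not NE [P1→C gives 8>7]
(A,Q,Y): not NE [P1→C gives 8>5; P3→X gives 1>0]
(B,P,X): not NE [P3→Y gives 5>1]
(B,P,Y): not NE [P1→C gives 10>9; P2→Q gives 5>0]
(B,Q,X): not NE [P1→C gives 8>1; P2→P gives 6>0]
(B,Q,Y): not NE [P3→X gives 6>3]
(C,P,X): not NE [P1→B gives 6>4]
(C,P,Y): NE
(C,Q,X): not NE [P2→P gives 6>1; P3→Y gives 5>4]
(C,Q,Y): NE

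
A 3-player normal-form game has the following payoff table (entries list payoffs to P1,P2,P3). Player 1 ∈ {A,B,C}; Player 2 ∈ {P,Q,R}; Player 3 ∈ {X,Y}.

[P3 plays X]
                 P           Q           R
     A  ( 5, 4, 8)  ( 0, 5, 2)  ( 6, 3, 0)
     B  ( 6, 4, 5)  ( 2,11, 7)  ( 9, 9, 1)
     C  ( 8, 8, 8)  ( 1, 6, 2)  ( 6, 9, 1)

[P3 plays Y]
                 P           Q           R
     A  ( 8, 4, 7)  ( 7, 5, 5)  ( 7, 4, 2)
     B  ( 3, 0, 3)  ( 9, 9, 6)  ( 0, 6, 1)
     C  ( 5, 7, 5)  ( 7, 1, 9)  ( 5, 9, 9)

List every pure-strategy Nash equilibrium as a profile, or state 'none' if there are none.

(A,P,X): not NE [P1→C gives 8>5; P2→Q gives 5>4]
(A,P,Y): not NE [P2→Q gives 5>4; P3→X gives 8>7]
(A,Q,X): not NE [P1→B gives 2>0; P3→Y gives 5>2]
(A,Q,Y): not NE [P1→B gives 9>7]
(A,R,X): not NE [P1→B gives 9>6; P2→Q gives 5>3; P3→Y gives 2>0]
(A,R,Y): not NE [P2→Q gives 5>4]
(B,P,X): not NE [P1→C gives 8>6; P2→Q gives 11>4]
(B,P,Y): not NE [P1→A gives 8>3; P2→Q gives 9>0; P3→X gives 5>3]
(B,Q,X): NE
(B,Q,Y): not NE [P3→X gives 7>6]
(B,R,X): not NE [P2→Q gives 11>9]
(B,R,Y): not NE [P1→A gives 7>0; P2→Q gives 9>6]
(C,P,X): not NE [P2→R gives 9>8]
(C,P,Y): not NE [P1→A gives 8>5; P2→R gives 9>7; P3→X gives 8>5]
(C,Q,X): not NE [P1→B gives 2>1; P2→R gives 9>6; P3→Y gives 9>2]
(C,Q,Y): not NE [P1→B gives 9>7; P2→R gives 9>1]
(C,R,X): not NE [P1→B gives 9>6; P3→Y gives 9>1]
(C,R,Y): not NE [P1→A gives 7>5]

Nash profiles: (B,Q,X)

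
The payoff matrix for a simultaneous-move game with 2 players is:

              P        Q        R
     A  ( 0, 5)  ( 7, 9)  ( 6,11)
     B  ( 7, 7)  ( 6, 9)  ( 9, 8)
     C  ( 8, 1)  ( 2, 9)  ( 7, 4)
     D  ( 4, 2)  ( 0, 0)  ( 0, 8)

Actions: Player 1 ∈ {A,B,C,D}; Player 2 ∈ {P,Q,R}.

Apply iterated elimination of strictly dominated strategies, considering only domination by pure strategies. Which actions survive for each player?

P1 drop D (B beats it: P:7>4 Q:6>0 R:9>0)
P2 drop P (Q beats it: A:9>5 B:9>7 C:9>1)
P1 drop C (B beats it: Q:6>2 R:9>7)
P1→{A,B} P2→{Q,R}

Remaining: P1:{A,B} P2:{Q,R}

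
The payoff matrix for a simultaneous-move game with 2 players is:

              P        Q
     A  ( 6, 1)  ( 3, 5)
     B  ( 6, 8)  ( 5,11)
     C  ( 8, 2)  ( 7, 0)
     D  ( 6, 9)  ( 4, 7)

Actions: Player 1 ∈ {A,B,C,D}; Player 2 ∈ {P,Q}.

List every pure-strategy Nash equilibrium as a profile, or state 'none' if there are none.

NE set: (C,P)

(A,P): not NE [P1→C gives 8>6; P2→Q gives 5>1]
(A,Q): not NE [P1→C gives 7>3]
(B,P): not NE [P1→C gives 8>6; P2→Q gives 11>8]
(B,Q): not NE [P1→C gives 7>5]
(C,P): NE
(C,Q): not NE [P2→P gives 2>0]
(D,P): not NE [P1→C gives 8>6]
(D,Q): not NE [P1→C gives 7>4; P2→P gives 9>7]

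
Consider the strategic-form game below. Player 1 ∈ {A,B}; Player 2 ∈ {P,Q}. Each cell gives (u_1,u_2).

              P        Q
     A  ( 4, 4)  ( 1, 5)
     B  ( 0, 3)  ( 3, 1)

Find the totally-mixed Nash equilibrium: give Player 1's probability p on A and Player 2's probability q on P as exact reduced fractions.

p=2/3, q=1/3

P1 indiff ⇒ q·4+(1-q)·1 = q·0+(1-q)·3 ⇒ q(4) = (1-q)(2) ⇒ q = 1/3
P2 indiff ⇒ p·4+(1-p)·3 = p·5+(1-p)·1 ⇒ p(-1) = (1-p)(-2) ⇒ p = 2/3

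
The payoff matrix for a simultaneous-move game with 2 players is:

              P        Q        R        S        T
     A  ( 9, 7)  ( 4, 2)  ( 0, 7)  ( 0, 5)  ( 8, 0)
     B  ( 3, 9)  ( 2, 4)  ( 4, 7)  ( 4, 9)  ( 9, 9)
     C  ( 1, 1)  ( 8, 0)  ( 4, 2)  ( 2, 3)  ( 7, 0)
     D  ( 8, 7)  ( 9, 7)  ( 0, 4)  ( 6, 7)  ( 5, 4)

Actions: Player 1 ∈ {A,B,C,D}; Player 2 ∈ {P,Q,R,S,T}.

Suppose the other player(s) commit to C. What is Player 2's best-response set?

P2 best: {S}

u_2(P vs C) = 1
u_2(Q vs C) = 0
u_2(R vs C) = 2
u_2(S vs C) = 3
u_2(T vs C) = 0
max payoff 3 at {S}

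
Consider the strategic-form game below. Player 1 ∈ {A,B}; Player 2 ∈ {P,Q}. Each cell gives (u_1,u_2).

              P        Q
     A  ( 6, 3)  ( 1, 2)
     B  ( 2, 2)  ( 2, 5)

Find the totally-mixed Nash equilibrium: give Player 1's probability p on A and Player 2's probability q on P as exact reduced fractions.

P1 mixes 3/4 on A; P2 mixes 1/5 on P

P1 indiff ⇒ q·6+(1-q)·1 = q·2+(1-q)·2 ⇒ q(4) = (1-q)(1) ⇒ q = 1/5
P2 indiff ⇒ p·3+(1-p)·2 = p·2+(1-p)·5 ⇒ p(1) = (1-p)(3) ⇒ p = 3/4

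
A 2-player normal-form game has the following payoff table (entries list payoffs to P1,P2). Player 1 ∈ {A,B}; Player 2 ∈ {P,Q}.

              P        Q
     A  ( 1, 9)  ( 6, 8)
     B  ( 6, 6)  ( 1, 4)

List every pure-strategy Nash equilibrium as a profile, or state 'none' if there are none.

(A,P): not NE [P1→B gives 6>1]
(A,Q): not NE [P2→P gives 9>8]
(B,P): NE
(B,Q): not NE [P1→A gives 6>1; P2→P gives 6>4]

Nash profiles: (B,P)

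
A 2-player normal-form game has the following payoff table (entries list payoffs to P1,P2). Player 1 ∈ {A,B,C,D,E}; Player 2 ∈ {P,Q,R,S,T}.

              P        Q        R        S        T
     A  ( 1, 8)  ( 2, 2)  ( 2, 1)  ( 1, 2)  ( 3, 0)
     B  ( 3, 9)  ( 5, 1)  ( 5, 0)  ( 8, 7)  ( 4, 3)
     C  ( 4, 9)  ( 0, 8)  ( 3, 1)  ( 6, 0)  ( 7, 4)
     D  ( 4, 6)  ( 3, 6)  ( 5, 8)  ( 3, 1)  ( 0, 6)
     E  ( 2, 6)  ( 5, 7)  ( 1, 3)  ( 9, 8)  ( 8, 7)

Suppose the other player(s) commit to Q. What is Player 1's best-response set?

u_1(A vs Q) = 2
u_1(B vs Q) = 5
u_1(C vs Q) = 0
u_1(D vs Q) = 3
u_1(E vs Q) = 5
max payoff 5 at {B,E}

BR_1 = {B,E}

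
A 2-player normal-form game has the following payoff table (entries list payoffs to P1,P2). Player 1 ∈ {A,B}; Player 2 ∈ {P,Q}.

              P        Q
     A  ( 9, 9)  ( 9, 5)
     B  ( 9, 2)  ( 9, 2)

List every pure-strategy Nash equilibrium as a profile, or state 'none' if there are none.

Nash profiles: (A,P), (B,P), (B,Q)

(A,P): NE
(A,Q): not NE [P2→P gives 9>5]
(B,P): NE
(B,Q): NE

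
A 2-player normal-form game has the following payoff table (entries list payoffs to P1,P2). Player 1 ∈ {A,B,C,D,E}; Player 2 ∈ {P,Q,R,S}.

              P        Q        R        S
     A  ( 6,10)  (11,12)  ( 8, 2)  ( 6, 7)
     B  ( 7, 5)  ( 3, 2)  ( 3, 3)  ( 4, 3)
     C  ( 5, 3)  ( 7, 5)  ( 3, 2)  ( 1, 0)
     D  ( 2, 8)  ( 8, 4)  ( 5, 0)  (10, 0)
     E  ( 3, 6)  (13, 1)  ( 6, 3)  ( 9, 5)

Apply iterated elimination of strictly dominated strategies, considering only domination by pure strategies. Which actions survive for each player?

Survivors P1:{A,B,E} P2:{P,Q}

P1 drop C (A beats it: P:6>5 Q:11>7 R:8>3 S:6>1)
P2 drop R (P beats it: A:10>2 B:5>3 D:8>0 E:6>3)
P2 drop S (P beats it: A:10>7 B:5>3 D:8>0 E:6>5)
P1 drop D (A beats it: P:6>2 Q:11>8)
P1→{A,B,E} P2→{P,Q}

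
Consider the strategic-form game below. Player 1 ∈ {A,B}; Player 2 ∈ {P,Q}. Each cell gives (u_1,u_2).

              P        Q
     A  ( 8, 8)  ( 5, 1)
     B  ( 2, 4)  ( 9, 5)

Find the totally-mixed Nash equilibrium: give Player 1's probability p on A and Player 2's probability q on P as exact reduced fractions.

P1 indiff ⇒ q·8+(1-q)·5 = q·2+(1-q)·9 ⇒ q(6) = (1-q)(4) ⇒ q = 2/5
P2 indiff ⇒ p·8+(1-p)·4 = p·1+(1-p)·5 ⇒ p(7) = (1-p)(1) ⇒ p = 1/8

p=1/8, q=2/5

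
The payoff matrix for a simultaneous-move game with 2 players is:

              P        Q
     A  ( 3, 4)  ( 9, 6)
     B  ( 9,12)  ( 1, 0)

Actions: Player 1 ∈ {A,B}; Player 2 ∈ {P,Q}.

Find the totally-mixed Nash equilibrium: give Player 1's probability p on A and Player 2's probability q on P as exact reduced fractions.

P1 indiff ⇒ q·3+(1-q)·9 = q·9+(1-q)·1 ⇒ q(-6) = (1-q)(-8) ⇒ q = 4/7
P2 indiff ⇒ p·4+(1-p)·12 = p·6+(1-p)·0 ⇒ p(-2) = (1-p)(-12) ⇒ p = 6/7

P1 mixes 6/7 on A; P2 mixes 4/7 on P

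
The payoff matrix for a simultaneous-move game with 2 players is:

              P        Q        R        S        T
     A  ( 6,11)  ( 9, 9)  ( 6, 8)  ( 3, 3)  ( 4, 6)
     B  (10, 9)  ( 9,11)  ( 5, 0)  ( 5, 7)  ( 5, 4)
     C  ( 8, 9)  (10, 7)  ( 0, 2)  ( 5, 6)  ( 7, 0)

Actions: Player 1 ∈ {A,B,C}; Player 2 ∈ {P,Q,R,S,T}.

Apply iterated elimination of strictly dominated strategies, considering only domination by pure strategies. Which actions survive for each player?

IESDS → P1:{B,C} P2:{P,Q}

P2 drop R (P beats it: A:11>8 B:9>0 C:9>2)
P1 drop A (C beats it: P:8>6 Q:10>9 S:5>3 T:7>4)
P2 drop S (P beats it: B:9>7 C:9>6)
P2 drop T (P beats it: B:9>4 C:9>0)
P1→{B,C} P2→{P,Q}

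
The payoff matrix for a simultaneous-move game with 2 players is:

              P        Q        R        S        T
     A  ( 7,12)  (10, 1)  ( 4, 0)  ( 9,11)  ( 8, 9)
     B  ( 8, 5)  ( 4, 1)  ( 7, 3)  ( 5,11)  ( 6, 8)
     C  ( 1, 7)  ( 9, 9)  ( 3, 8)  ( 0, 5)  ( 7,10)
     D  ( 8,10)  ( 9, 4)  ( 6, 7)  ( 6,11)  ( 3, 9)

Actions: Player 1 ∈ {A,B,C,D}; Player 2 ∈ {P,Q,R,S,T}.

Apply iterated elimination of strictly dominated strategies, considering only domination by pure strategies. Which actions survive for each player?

IESDS → P1:{A,B,D} P2:{P,S}

P1 drop C (A beats it: P:7>1 Q:10>9 R:4>3 S:9>0 T:8>7)
P2 drop Q (P beats it: A:12>1 B:5>1 D:10>4)
P2 drop R (P beats it: A:12>0 B:5>3 D:10>7)
P2 drop T (S beats it: A:11>9 B:11>8 D:11>9)
P1→{A,B,D} P2→{P,S}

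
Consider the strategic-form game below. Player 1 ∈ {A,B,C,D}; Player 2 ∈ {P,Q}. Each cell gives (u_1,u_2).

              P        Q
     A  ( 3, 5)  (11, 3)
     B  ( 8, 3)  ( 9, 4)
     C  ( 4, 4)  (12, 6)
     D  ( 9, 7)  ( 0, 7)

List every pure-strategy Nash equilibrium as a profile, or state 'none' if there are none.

(A,P): not NE [P1→D gives 9>3]
(A,Q): not NE [P1→C gives 12>11; P2→P gives 5>3]
(B,P): not NE [P1→D gives 9>8; P2→Q gives 4>3]
(B,Q): not NE [P1→C gives 12>9]
(C,P): not NE [P1→D gives 9>4; P2→Q gives 6>4]
(C,Q): NE
(D,P): NE
(D,Q): not NE [P1→C gives 12>0]

Nash profiles: (C,Q), (D,P)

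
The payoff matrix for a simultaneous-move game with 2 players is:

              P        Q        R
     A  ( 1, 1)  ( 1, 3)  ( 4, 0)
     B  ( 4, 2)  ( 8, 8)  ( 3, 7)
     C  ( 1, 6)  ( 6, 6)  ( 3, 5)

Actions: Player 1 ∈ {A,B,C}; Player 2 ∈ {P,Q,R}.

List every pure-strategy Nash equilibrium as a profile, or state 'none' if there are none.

NE set: (B,Q)

(A,P): not NE [P1→B gives 4>1; P2→Q gives 3>1]
(A,Q): not NE [P1→B gives 8>1]
(A,R): not NE [P2→Q gives 3>0]
(B,P): not NE [P2→Q gives 8>2]
(B,Q): NE
(B,R): not NE [P1→A gives 4>3; P2→Q gives 8>7]
(C,P): not NE [P1→B gives 4>1]
(C,Q): not NE [P1→B gives 8>6]
(C,R): not NE [P1→A gives 4>3; P2→Q gives 6>5]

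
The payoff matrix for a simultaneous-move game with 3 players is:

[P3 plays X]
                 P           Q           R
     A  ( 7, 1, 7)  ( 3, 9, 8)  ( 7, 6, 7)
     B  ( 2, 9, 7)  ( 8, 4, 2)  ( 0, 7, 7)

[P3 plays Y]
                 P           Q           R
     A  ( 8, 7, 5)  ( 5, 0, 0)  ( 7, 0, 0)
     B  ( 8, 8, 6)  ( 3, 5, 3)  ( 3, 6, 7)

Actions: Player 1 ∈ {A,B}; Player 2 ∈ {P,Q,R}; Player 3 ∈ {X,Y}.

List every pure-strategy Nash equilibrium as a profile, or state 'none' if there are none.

No pure NE.

(A,P,X): not NE [P2→Q gives 9>1]
(A,P,Y): not NE [P3→X gives 7>5]
(A,Q,X): not NE [P1→B gives 8>3]
(A,Q,Y): not NE [P2→P gives 7>0; P3→X gives 8>0]
(A,R,X): not NE [P2→Q gives 9>6]
(A,R,Y): not NE [P2→P gives 7>0; P3→X gives 7>0]
(B,P,X): not NE [P1→A gives 7>2]
(B,P,Y): not NE [P3→X gives 7>6]
(B,Q,X): not NE [P2→P gives 9>4; P3→Y gives 3>2]
(B,Q,Y): not NE [P1→A gives 5>3; P2→P gives 8>5]
(B,R,X): not NE [P1→A gives 7>0; P2→P gives 9>7]
(B,R,Y): not NE [P1→A gives 7>3; P2→P gives 8>6]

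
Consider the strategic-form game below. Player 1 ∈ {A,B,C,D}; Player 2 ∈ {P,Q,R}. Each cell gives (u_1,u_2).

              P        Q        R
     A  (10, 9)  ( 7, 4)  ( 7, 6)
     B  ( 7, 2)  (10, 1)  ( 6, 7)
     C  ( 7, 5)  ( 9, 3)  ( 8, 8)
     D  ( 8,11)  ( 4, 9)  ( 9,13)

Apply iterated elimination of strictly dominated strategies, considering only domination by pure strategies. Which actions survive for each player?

P2 drop Q (P beats it: A:9>4 B:2>1 C:5>3 D:11>9)
P1 drop B (A beats it: P:10>7 R:7>6)
P1 drop C (D beats it: P:8>7 R:9>8)
P1→{A,D} P2→{P,R}

Remaining: P1:{A,D} P2:{P,R}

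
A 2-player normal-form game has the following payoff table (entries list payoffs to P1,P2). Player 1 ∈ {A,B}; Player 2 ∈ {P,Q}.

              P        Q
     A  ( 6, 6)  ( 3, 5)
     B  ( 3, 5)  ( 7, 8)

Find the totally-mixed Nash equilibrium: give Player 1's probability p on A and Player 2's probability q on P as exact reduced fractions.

P1 indiff ⇒ q·6+(1-q)·3 = q·3+(1-q)·7 ⇒ q(3) = (1-q)(4) ⇒ q = 4/7
P2 indiff ⇒ p·6+(1-p)·5 = p·5+(1-p)·8 ⇒ p(1) = (1-p)(3) ⇒ p = 3/4

P1 mixes 3/4 on A; P2 mixes 4/7 on P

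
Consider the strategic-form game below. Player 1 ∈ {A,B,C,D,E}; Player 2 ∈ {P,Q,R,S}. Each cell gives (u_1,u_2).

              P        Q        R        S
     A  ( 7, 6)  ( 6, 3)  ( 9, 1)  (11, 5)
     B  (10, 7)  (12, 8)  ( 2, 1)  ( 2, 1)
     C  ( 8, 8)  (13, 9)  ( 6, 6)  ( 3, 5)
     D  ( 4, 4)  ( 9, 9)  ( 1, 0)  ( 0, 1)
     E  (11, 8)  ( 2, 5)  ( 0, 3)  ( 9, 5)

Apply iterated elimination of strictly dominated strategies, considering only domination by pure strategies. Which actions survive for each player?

P1 drop D (B beats it: P:10>4 Q:12>9 R:2>1 S:2>0)
P2 drop R (P beats it: A:6>1 B:7>1 C:8>6 E:8>3)
P2 drop S (P beats it: A:6>5 B:7>1 C:8>5 E:8>5)
P1 drop A (B beats it: P:10>7 Q:12>6)
P1→{B,C,E} P2→{P,Q}

Survivors P1:{B,C,E} P2:{P,Q}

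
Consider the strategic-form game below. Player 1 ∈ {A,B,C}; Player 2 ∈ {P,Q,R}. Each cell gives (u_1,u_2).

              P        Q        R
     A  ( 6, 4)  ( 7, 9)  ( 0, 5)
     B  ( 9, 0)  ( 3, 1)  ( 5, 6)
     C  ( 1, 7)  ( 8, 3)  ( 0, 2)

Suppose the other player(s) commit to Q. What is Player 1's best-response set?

u_1(A vs Q) = 7
u_1(B vs Q) = 3
u_1(C vs Q) = 8
max payoff 8 at {C}

argmax u_1 = {C}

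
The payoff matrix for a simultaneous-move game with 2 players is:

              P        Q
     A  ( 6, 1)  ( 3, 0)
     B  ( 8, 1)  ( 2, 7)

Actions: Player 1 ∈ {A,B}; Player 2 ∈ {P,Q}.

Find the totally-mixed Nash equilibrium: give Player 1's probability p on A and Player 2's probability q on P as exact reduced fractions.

P1 mixes 6/7 on A; P2 mixes 1/3 on P

P1 indiff ⇒ q·6+(1-q)·3 = q·8+(1-q)·2 ⇒ q(-2) = (1-q)(-1) ⇒ q = 1/3
P2 indiff ⇒ p·1+(1-p)·1 = p·0+(1-p)·7 ⇒ p(1) = (1-p)(6) ⇒ p = 6/7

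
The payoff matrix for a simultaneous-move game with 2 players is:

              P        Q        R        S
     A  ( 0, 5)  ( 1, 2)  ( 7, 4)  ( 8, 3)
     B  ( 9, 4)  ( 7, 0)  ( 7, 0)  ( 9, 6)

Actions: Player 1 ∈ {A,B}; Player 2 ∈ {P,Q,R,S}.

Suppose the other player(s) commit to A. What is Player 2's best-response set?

BR_2 = {P}

u_2(P vs A) = 5
u_2(Q vs A) = 2
u_2(R vs A) = 4
u_2(S vs A) = 3
max payoff 5 at {P}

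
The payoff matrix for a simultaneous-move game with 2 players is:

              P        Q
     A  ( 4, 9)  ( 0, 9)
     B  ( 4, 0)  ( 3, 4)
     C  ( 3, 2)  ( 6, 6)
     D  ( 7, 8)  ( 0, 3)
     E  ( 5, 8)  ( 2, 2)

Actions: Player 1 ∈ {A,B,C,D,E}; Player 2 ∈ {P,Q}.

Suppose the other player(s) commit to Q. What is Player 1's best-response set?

u_1(A vs Q) = 0
u_1(B vs Q) = 3
u_1(C vs Q) = 6
u_1(D vs Q) = 0
u_1(E vs Q) = 2
max payoff 6 at {C}

P1 best: {C}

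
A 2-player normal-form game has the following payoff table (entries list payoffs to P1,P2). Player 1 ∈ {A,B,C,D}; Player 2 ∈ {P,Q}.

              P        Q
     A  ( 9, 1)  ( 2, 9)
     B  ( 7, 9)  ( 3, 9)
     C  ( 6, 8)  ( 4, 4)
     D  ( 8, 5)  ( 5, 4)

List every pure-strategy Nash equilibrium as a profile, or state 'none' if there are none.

PSNE: ∅

(A,P): not NE [P2→Q gives 9>1]
(A,Q): not NE [P1→D gives 5>2]
(B,P): not NE [P1→A gives 9>7]
(B,Q): not NE [P1→D gives 5>3]
(C,P): not NE [P1→A gives 9>6]
(C,Q): not NE [P1→D gives 5>4; P2→P gives 8>4]
(D,P): not NE [P1→A gives 9>8]
(D,Q): not NE [P2→P gives 5>4]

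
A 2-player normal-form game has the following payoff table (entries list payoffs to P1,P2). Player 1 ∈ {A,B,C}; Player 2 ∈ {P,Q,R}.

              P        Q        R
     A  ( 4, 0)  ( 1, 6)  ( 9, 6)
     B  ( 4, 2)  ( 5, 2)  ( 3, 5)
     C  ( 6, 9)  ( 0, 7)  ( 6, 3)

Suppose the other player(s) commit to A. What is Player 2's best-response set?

u_2(P vs A) = 0
u_2(Q vs A) = 6
u_2(R vs A) = 6
max payoff 6 at {Q,R}

BR_2 = {Q,R}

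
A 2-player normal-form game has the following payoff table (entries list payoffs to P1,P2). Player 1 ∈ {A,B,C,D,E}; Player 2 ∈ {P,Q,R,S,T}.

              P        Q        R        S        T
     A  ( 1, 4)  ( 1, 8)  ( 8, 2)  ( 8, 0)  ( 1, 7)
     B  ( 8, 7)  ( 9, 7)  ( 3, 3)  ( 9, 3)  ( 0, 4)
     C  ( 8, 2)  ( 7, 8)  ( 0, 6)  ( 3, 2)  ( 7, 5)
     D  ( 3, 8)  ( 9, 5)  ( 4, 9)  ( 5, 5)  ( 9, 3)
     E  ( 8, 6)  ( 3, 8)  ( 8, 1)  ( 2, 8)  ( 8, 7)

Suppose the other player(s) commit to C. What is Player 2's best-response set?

P2 best: {Q}

u_2(P vs C) = 2
u_2(Q vs C) = 8
u_2(R vs C) = 6
u_2(S vs C) = 2
u_2(T vs C) = 5
max payoff 8 at {Q}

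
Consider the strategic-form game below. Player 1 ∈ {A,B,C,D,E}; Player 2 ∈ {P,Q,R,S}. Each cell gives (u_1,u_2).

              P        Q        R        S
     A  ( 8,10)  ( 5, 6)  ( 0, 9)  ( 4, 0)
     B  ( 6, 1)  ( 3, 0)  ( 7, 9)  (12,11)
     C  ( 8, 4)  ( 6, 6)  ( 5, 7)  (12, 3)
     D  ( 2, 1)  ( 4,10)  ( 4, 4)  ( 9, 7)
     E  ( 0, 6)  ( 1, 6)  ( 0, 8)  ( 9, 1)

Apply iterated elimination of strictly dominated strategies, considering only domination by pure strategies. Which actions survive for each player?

P1 drop D (C beats it: P:8>2 Q:6>4 R:5>4 S:12>9)
P1 drop E (B beats it: P:6>0 Q:3>1 R:7>0 S:12>9)
P2 drop Q (R beats it: A:9>6 B:9>0 C:7>6)
P1→{A,B,C} P2→{P,R,S}

IESDS → P1:{A,B,C} P2:{P,R,S}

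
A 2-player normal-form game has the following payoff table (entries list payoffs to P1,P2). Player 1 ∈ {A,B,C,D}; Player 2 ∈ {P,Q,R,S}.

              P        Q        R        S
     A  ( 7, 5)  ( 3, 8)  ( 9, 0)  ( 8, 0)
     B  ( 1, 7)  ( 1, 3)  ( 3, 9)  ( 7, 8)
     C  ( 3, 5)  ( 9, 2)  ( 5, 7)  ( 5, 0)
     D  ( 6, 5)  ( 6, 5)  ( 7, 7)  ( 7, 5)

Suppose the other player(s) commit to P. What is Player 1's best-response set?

u_1(A vs P) = 7
u_1(B vs P) = 1
u_1(C vs P) = 3
u_1(D vs P) = 6
max payoff 7 at {A}

argmax u_1 = {A}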